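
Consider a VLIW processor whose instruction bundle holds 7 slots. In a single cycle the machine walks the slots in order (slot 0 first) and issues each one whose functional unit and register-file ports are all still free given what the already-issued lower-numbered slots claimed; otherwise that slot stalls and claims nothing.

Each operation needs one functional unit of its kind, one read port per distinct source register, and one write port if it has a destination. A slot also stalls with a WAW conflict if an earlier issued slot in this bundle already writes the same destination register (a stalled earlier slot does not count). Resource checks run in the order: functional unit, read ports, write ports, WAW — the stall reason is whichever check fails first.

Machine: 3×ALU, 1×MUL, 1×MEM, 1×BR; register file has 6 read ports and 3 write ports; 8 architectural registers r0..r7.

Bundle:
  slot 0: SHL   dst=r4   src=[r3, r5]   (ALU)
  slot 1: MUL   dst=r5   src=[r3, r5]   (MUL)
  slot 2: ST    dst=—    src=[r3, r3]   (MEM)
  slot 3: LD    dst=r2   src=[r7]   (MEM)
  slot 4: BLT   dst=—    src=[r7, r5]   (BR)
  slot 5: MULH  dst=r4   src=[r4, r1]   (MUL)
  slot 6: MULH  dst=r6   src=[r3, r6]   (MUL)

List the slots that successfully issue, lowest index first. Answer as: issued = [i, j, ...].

issued = [0, 1, 2]

[0] ALU needs rd=2 wr=1: ok; after: ALU=2 MUL=1 MEM=1 BR=1, R=4, W=2
[1] MUL needs rd=2 wr=1: ok; after: ALU=2 MUL=0 MEM=1 BR=1, R=2, W=1
[2] MEM needs rd=1 wr=0: ok; after: ALU=2 MUL=0 MEM=0 BR=1, R=1, W=1
[3] MEM needs rd=1 wr=1: FU; after: ALU=2 MUL=0 MEM=0 BR=1, R=1, W=1
[4] BR needs rd=2 wr=0: RD_PORT; after: ALU=2 MUL=0 MEM=0 BR=1, R=1, W=1
[5] MUL needs rd=2 wr=1: FU; after: ALU=2 MUL=0 MEM=0 BR=1, R=1, W=1
[6] MUL needs rd=2 wr=1: FU; after: ALU=2 MUL=0 MEM=0 BR=1, R=1, W=1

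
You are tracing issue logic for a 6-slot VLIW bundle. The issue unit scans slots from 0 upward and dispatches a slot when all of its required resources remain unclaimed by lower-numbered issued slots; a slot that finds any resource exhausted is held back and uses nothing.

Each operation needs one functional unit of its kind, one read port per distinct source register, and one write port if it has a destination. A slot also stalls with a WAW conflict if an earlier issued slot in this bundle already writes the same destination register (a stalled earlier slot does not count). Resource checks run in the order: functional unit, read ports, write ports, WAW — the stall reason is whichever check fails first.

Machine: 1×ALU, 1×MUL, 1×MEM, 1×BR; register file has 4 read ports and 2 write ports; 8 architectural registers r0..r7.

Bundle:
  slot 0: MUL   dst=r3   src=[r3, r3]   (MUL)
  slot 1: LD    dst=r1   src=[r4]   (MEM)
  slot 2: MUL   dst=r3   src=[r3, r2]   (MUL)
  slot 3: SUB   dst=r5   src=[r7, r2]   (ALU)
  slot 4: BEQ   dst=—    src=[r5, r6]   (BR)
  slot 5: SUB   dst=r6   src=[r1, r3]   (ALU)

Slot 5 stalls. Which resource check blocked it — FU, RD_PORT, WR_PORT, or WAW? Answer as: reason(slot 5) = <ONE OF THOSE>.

reason(slot 5) = RD_PORT

slot 0 (MUL): ISSUE — free A1,Mu0,Ld1,B1 rp3 wp1
slot 1 (MEM): ISSUE — free A1,Mu0,Ld0,B1 rp2 wp0
slot 2 (MUL): stall FU — free A1,Mu0,Ld0,B1 rp2 wp0
slot 3 (ALU): stall WR_PORT — free A1,Mu0,Ld0,B1 rp2 wp0
slot 4 (BR): ISSUE — free A1,Mu0,Ld0,B0 rp0 wp0
slot 5 (ALU): stall RD_PORT — free A1,Mu0,Ld0,B0 rp0 wp0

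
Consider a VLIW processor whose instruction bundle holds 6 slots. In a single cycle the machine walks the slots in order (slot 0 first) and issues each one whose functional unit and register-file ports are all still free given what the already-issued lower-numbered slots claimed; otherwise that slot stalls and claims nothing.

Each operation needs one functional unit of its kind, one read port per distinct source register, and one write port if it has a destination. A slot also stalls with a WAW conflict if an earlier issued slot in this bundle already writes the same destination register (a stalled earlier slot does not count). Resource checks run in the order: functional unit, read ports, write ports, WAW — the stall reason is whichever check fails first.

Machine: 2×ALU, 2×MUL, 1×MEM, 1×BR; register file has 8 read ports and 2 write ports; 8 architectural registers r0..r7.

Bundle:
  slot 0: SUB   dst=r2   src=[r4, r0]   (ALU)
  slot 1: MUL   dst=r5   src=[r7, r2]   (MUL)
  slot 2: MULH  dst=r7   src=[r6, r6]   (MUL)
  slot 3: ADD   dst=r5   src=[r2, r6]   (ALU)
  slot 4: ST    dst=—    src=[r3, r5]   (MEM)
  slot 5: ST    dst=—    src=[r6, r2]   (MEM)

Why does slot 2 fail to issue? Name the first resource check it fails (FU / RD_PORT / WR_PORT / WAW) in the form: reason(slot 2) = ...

(0) want 1×ALU +2rd +1wr — yes → AL1|MU2|ME1|BR1|rd6|wr1
(1) want 1×MUL +2rd +1wr — yes → AL1|MU1|ME1|BR1|rd4|wr0
(2) want 1×MUL +1rd +1wr — WR_PORT → AL1|MU1|ME1|BR1|rd4|wr0
(3) want 1×ALU +2rd +1wr — WR_PORT → AL1|MU1|ME1|BR1|rd4|wr0
(4) want 1×MEM +2rd +0wr — yes → AL1|MU1|ME0|BR1|rd2|wr0
(5) want 1×MEM +2rd +0wr — FU → AL1|MU1|ME0|BR1|rd2|wr0

reason(slot 2) = WR_PORT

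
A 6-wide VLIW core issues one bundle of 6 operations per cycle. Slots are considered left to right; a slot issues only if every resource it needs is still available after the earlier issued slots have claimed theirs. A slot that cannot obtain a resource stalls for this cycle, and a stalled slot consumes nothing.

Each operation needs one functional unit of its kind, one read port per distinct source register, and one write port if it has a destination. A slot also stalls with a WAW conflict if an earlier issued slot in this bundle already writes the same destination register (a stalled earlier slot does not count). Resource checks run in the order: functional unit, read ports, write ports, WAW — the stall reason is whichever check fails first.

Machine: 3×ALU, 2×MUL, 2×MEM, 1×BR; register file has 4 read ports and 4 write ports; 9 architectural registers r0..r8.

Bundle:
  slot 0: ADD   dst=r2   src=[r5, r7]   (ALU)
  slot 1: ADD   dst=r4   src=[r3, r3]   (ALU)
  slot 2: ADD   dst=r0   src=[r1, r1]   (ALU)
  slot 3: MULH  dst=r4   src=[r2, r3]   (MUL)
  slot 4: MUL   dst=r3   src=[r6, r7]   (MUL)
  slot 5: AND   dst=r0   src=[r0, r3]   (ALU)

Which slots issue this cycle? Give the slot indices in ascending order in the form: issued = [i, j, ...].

  0. ALU→r2 ⇒ go  {2A/2Mu/2Ld/1B | 2r 3w}
  1. ALU→r4 ⇒ go  {1A/2Mu/2Ld/1B | 1r 2w}
  2. ALU→r0 ⇒ go  {0A/2Mu/2Ld/1B | 0r 1w}
  3. MUL→r4 ⇒ no(RD_PORT)  {0A/2Mu/2Ld/1B | 0r 1w}
  4. MUL→r3 ⇒ no(RD_PORT)  {0A/2Mu/2Ld/1B | 0r 1w}
  5. ALU→r0 ⇒ no(FU)  {0A/2Mu/2Ld/1B | 0r 1w}

issued = [0, 1, 2]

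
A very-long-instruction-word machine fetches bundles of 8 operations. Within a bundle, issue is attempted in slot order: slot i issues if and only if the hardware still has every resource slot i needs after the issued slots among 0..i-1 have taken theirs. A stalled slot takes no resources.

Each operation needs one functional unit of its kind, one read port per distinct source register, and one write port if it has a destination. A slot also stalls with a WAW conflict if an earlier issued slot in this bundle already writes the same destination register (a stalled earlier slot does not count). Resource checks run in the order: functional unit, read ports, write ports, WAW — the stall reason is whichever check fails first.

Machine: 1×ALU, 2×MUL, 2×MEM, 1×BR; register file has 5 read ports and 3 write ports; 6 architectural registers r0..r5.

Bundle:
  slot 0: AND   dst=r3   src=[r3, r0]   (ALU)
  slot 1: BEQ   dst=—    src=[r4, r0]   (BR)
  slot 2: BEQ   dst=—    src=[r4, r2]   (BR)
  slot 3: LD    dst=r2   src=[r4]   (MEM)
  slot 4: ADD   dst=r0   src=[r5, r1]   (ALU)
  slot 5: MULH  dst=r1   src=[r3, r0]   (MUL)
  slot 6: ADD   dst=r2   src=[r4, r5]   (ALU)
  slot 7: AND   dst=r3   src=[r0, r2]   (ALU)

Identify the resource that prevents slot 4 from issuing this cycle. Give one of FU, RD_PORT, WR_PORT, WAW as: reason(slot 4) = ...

reason(slot 4) = FU

  0. ALU→r3 ⇒ go  {0A/2Mu/2Ld/1B | 3r 2w}
  1. BR ⇒ go  {0A/2Mu/2Ld/0B | 1r 2w}
  2. BR ⇒ no(FU)  {0A/2Mu/2Ld/0B | 1r 2w}
  3. MEM→r2 ⇒ go  {0A/2Mu/1Ld/0B | 0r 1w}
  4. ALU→r0 ⇒ no(FU)  {0A/2Mu/1Ld/0B | 0r 1w}
  5. MUL→r1 ⇒ no(RD_PORT)  {0A/2Mu/1Ld/0B | 0r 1w}
  6. ALU→r2 ⇒ no(FU)  {0A/2Mu/1Ld/0B | 0r 1w}
  7. ALU→r3 ⇒ no(FU)  {0A/2Mu/1Ld/0B | 0r 1w}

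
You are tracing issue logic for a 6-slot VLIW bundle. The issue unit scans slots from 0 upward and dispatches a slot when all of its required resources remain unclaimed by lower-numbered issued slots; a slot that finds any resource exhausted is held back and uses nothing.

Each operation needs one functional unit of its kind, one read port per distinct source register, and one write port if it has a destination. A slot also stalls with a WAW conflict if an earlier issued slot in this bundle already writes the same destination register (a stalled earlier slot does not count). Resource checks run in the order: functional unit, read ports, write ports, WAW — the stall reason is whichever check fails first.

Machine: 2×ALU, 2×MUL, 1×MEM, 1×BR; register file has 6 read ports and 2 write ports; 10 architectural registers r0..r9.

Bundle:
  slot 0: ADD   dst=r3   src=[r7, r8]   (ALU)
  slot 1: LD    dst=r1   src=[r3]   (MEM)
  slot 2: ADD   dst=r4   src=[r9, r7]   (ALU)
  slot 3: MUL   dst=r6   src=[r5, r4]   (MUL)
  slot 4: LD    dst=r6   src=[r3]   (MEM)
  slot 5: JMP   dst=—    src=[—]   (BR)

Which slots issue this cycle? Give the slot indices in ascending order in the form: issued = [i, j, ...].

issued = [0, 1, 5]

#0 ALU src=r7,r8 dispatched  <A:1 Mu:2 Ld:1 B:1 rd:4 wr:1>
#1 MEM src=r3 dispatched  <A:1 Mu:2 Ld:0 B:1 rd:3 wr:0>
#2 ALU src=r9,r7 held:WR_PORT  <A:1 Mu:2 Ld:0 B:1 rd:3 wr:0>
#3 MUL src=r5,r4 held:WR_PORT  <A:1 Mu:2 Ld:0 B:1 rd:3 wr:0>
#4 MEM src=r3 held:FU  <A:1 Mu:2 Ld:0 B:1 rd:3 wr:0>
#5 BR src=- dispatched  <A:1 Mu:2 Ld:0 B:0 rd:3 wr:0>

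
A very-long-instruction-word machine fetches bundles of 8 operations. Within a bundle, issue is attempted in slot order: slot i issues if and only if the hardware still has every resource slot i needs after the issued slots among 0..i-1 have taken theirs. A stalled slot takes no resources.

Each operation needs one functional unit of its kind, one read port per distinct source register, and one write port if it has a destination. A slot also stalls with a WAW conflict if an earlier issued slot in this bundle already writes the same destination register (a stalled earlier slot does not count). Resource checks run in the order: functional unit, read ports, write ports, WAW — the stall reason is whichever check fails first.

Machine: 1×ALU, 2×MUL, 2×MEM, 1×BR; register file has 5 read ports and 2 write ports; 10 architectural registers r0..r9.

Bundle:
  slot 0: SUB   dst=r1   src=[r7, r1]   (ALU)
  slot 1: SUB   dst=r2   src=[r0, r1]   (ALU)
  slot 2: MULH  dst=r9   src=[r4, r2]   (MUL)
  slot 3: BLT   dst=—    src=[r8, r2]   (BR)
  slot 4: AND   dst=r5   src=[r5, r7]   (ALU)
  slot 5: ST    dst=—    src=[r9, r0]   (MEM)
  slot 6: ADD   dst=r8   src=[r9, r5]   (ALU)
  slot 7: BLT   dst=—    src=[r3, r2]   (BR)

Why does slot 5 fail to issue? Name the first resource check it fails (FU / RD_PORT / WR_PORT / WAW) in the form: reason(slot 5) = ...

  0. ALU→r1 ⇒ go  {0A/2Mu/2Ld/1B | 3r 1w}
  1. ALU→r2 ⇒ no(FU)  {0A/2Mu/2Ld/1B | 3r 1w}
  2. MUL→r9 ⇒ go  {0A/1Mu/2Ld/1B | 1r 0w}
  3. BR ⇒ no(RD_PORT)  {0A/1Mu/2Ld/1B | 1r 0w}
  4. ALU→r5 ⇒ no(FU)  {0A/1Mu/2Ld/1B | 1r 0w}
  5. MEM ⇒ no(RD_PORT)  {0A/1Mu/2Ld/1B | 1r 0w}
  6. ALU→r8 ⇒ no(FU)  {0A/1Mu/2Ld/1B | 1r 0w}
  7. BR ⇒ no(RD_PORT)  {0A/1Mu/2Ld/1B | 1r 0w}

reason(slot 5) = RD_PORT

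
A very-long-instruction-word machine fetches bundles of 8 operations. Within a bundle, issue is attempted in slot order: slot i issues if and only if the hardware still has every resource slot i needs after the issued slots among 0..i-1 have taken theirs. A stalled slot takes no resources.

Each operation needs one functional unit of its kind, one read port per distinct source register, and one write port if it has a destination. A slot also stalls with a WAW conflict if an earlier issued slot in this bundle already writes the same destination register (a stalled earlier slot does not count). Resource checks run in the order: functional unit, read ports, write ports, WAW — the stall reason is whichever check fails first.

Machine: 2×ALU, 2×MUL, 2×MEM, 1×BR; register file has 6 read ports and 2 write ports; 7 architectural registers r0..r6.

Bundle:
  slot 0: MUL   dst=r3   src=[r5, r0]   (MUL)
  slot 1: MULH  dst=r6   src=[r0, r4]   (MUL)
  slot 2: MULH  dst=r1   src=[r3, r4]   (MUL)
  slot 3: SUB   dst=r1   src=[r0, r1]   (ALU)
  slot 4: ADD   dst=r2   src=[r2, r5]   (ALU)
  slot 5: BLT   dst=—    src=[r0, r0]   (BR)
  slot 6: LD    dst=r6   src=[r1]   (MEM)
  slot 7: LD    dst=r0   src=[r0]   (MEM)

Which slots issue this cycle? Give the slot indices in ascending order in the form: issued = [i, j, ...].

issued = [0, 1, 5]

slot 0 (MUL): ISSUE — free A2,Mu1,Ld2,B1 rp4 wp1
slot 1 (MUL): ISSUE — free A2,Mu0,Ld2,B1 rp2 wp0
slot 2 (MUL): stall FU — free A2,Mu0,Ld2,B1 rp2 wp0
slot 3 (ALU): stall WR_PORT — free A2,Mu0,Ld2,B1 rp2 wp0
slot 4 (ALU): stall WR_PORT — free A2,Mu0,Ld2,B1 rp2 wp0
slot 5 (BR): ISSUE — free A2,Mu0,Ld2,B0 rp1 wp0
slot 6 (MEM): stall WR_PORT — free A2,Mu0,Ld2,B0 rp1 wp0
slot 7 (MEM): stall WR_PORT — free A2,Mu0,Ld2,B0 rp1 wp0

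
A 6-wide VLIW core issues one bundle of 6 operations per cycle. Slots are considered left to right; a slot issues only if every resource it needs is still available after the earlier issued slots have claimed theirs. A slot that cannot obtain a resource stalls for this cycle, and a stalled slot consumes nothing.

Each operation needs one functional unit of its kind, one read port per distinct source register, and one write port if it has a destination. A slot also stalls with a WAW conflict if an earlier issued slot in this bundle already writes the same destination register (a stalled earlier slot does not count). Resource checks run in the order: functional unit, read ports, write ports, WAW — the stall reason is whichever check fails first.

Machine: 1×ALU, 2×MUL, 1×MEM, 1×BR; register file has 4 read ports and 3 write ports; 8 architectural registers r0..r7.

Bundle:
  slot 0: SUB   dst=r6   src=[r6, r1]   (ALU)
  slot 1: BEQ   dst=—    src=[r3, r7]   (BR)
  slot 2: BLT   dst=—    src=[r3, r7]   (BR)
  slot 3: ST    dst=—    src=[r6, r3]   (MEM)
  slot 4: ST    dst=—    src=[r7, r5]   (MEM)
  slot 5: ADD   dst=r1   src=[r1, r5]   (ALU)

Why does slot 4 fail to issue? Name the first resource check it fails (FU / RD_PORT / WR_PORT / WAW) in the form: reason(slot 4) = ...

reason(slot 4) = RD_PORT

[0] ALU needs rd=2 wr=1: ok; after: ALU=0 MUL=2 MEM=1 BR=1, R=2, W=2
[1] BR needs rd=2 wr=0: ok; after: ALU=0 MUL=2 MEM=1 BR=0, R=0, W=2
[2] BR needs rd=2 wr=0: FU; after: ALU=0 MUL=2 MEM=1 BR=0, R=0, W=2
[3] MEM needs rd=2 wr=0: RD_PORT; after: ALU=0 MUL=2 MEM=1 BR=0, R=0, W=2
[4] MEM needs rd=2 wr=0: RD_PORT; after: ALU=0 MUL=2 MEM=1 BR=0, R=0, W=2
[5] ALU needs rd=2 wr=1: FU; after: ALU=0 MUL=2 MEM=1 BR=0, R=0, W=2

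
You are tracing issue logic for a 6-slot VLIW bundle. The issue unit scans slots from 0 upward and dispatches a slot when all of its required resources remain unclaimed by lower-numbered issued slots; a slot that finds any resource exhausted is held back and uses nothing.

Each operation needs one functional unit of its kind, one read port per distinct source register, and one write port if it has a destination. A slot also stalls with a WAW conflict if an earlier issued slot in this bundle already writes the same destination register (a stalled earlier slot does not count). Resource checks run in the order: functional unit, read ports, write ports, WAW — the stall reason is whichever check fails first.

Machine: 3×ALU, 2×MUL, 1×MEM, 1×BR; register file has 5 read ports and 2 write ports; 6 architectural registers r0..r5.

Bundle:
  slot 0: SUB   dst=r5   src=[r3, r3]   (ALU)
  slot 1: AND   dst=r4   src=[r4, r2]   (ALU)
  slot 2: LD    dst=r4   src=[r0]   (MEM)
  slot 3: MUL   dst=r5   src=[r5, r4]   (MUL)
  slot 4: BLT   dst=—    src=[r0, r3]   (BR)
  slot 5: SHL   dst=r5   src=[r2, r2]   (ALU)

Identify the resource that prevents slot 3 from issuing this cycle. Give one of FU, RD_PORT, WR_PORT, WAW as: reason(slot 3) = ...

  0. ALU→r5 ⇒ go  {2A/2Mu/1Ld/1B | 4r 1w}
  1. ALU→r4 ⇒ go  {1A/2Mu/1Ld/1B | 2r 0w}
  2. MEM→r4 ⇒ no(WR_PORT)  {1A/2Mu/1Ld/1B | 2r 0w}
  3. MUL→r5 ⇒ no(WR_PORT)  {1A/2Mu/1Ld/1B | 2r 0w}
  4. BR ⇒ go  {1A/2Mu/1Ld/0B | 0r 0w}
  5. ALU→r5 ⇒ no(RD_PORT)  {1A/2Mu/1Ld/0B | 0r 0w}

reason(slot 3) = WR_PORT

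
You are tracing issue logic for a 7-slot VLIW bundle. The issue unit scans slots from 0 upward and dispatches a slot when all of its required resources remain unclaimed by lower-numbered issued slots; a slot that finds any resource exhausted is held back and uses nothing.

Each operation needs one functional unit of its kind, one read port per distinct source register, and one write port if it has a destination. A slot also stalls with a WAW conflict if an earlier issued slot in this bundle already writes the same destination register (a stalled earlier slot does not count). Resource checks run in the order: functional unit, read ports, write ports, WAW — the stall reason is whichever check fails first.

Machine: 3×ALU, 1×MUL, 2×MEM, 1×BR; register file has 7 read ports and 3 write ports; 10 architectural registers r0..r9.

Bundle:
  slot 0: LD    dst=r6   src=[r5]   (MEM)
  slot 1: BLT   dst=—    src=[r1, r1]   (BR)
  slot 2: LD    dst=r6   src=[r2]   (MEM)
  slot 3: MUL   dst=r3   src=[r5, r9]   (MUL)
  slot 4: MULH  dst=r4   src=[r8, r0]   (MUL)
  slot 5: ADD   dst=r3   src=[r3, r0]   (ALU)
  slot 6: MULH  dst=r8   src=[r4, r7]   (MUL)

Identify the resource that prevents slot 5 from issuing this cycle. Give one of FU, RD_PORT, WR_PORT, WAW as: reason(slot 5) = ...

  0. MEM→r6 ⇒ go  {3A/1Mu/1Ld/1B | 6r 2w}
  1. BR ⇒ go  {3A/1Mu/1Ld/0B | 5r 2w}
  2. MEM→r6 ⇒ no(WAW)  {3A/1Mu/1Ld/0B | 5r 2w}
  3. MUL→r3 ⇒ go  {3A/0Mu/1Ld/0B | 3r 1w}
  4. MUL→r4 ⇒ no(FU)  {3A/0Mu/1Ld/0B | 3r 1w}
  5. ALU→r3 ⇒ no(WAW)  {3A/0Mu/1Ld/0B | 3r 1w}
  6. MUL→r8 ⇒ no(FU)  {3A/0Mu/1Ld/0B | 3r 1w}

reason(slot 5) = WAW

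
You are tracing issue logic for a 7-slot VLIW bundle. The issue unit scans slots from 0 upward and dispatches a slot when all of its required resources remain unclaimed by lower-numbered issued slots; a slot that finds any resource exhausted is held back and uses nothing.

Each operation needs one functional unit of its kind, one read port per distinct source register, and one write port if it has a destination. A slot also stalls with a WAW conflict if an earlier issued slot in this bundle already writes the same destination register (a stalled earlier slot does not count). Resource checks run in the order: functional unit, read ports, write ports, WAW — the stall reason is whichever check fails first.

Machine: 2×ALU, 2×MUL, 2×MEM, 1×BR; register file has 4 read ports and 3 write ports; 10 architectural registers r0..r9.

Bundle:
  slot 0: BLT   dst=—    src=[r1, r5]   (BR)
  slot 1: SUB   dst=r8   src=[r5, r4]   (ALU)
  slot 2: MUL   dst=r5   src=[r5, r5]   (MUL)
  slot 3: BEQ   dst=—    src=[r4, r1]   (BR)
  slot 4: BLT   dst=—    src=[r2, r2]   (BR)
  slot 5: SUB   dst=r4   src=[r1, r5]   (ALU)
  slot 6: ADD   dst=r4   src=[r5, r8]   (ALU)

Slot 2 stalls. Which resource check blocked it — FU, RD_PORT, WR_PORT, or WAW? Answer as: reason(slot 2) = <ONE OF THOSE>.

reason(slot 2) = RD_PORT

  0. BR ⇒ go  {2A/2Mu/2Ld/0B | 2r 3w}
  1. ALU→r8 ⇒ go  {1A/2Mu/2Ld/0B | 0r 2w}
  2. MUL→r5 ⇒ no(RD_PORT)  {1A/2Mu/2Ld/0B | 0r 2w}
  3. BR ⇒ no(FU)  {1A/2Mu/2Ld/0B | 0r 2w}
  4. BR ⇒ no(FU)  {1A/2Mu/2Ld/0B | 0r 2w}
  5. ALU→r4 ⇒ no(RD_PORT)  {1A/2Mu/2Ld/0B | 0r 2w}
  6. ALU→r4 ⇒ no(RD_PORT)  {1A/2Mu/2Ld/0B | 0r 2w}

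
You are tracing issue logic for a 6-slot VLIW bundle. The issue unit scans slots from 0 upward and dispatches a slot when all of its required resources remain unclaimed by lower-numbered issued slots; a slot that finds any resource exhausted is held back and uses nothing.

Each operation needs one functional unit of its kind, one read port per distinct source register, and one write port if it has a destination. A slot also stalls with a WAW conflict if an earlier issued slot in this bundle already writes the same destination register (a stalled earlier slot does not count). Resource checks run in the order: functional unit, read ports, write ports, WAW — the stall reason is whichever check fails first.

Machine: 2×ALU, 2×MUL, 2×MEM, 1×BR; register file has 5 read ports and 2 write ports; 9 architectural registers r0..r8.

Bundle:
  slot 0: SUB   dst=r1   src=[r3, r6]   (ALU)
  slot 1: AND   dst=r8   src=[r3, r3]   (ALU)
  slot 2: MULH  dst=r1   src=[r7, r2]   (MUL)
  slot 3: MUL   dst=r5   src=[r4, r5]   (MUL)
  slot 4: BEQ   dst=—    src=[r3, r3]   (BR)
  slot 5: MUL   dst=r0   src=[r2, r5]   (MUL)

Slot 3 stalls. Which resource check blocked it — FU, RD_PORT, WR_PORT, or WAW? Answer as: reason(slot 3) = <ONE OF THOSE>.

reason(slot 3) = WR_PORT

slot 0 (ALU): ISSUE — free A1,Mu2,Ld2,B1 rp3 wp1
slot 1 (ALU): ISSUE — free A0,Mu2,Ld2,B1 rp2 wp0
slot 2 (MUL): stall WR_PORT — free A0,Mu2,Ld2,B1 rp2 wp0
slot 3 (MUL): stall WR_PORT — free A0,Mu2,Ld2,B1 rp2 wp0
slot 4 (BR): ISSUE — free A0,Mu2,Ld2,B0 rp1 wp0
slot 5 (MUL): stall RD_PORT — free A0,Mu2,Ld2,B0 rp1 wp0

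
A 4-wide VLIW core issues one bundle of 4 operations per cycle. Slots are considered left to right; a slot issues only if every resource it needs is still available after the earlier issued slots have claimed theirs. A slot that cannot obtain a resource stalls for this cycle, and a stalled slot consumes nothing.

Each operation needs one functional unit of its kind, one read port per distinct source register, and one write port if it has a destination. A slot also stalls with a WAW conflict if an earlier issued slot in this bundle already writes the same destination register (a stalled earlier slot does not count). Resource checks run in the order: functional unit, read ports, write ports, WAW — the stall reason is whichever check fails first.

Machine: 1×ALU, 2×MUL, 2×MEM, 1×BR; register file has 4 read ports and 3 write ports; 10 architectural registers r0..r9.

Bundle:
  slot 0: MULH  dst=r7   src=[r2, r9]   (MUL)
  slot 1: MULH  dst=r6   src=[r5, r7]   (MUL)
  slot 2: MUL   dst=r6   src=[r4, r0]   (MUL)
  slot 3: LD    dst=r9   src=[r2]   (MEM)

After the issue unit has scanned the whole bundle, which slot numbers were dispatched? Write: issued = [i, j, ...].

issued = [0, 1]

#0 MUL src=r2,r9 dispatched  <A:1 Mu:1 Ld:2 B:1 rd:2 wr:2>
#1 MUL src=r5,r7 dispatched  <A:1 Mu:0 Ld:2 B:1 rd:0 wr:1>
#2 MUL src=r4,r0 held:FU  <A:1 Mu:0 Ld:2 B:1 rd:0 wr:1>
#3 MEM src=r2 held:RD_PORT  <A:1 Mu:0 Ld:2 B:1 rd:0 wr:1>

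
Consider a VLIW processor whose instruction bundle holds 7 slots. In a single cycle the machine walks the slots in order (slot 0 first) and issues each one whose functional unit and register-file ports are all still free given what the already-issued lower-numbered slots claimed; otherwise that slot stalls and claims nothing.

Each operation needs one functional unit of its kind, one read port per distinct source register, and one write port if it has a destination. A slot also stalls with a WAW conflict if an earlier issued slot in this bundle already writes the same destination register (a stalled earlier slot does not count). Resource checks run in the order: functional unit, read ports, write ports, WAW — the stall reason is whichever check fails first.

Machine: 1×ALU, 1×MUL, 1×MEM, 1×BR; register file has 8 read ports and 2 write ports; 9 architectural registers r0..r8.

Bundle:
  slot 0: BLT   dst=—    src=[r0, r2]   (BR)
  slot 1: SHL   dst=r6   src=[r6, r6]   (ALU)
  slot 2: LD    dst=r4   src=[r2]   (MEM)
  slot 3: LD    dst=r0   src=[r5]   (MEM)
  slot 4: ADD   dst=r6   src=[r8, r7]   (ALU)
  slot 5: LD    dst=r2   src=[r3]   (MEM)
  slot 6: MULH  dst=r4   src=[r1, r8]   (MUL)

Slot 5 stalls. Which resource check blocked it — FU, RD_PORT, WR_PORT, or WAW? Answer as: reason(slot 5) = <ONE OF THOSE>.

reason(slot 5) = FU

(0) want 1×BR +2rd +0wr — yes → AL1|MU1|ME1|BR0|rd6|wr2
(1) want 1×ALU +1rd +1wr — yes → AL0|MU1|ME1|BR0|rd5|wr1
(2) want 1×MEM +1rd +1wr — yes → AL0|MU1|ME0|BR0|rd4|wr0
(3) want 1×MEM +1rd +1wr — FU → AL0|MU1|ME0|BR0|rd4|wr0
(4) want 1×ALU +2rd +1wr — FU → AL0|MU1|ME0|BR0|rd4|wr0
(5) want 1×MEM +1rd +1wr — FU → AL0|MU1|ME0|BR0|rd4|wr0
(6) want 1×MUL +2rd +1wr — WR_PORT → AL0|MU1|ME0|BR0|rd4|wr0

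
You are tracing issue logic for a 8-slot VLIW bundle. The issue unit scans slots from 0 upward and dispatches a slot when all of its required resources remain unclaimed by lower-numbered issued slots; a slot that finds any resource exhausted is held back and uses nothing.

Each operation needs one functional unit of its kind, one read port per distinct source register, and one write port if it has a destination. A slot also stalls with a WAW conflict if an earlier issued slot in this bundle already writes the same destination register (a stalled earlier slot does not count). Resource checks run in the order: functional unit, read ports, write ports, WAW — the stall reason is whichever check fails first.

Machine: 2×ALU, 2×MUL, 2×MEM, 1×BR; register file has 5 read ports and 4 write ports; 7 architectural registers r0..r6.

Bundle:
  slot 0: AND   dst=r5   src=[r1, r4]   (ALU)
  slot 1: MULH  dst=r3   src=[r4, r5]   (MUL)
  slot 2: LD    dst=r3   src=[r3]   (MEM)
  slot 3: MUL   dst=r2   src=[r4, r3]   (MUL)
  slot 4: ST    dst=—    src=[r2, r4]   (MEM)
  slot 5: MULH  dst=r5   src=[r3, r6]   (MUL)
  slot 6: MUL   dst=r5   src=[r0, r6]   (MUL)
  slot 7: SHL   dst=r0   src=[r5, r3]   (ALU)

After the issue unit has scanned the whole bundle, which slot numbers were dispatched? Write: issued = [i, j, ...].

(0) want 1×ALU +2rd +1wr — yes → AL1|MU2|ME2|BR1|rd3|wr3
(1) want 1×MUL +2rd +1wr — yes → AL1|MU1|ME2|BR1|rd1|wr2
(2) want 1×MEM +1rd +1wr — WAW → AL1|MU1|ME2|BR1|rd1|wr2
(3) want 1×MUL +2rd +1wr — RD_PORT → AL1|MU1|ME2|BR1|rd1|wr2
(4) want 1×MEM +2rd +0wr — RD_PORT → AL1|MU1|ME2|BR1|rd1|wr2
(5) want 1×MUL +2rd +1wr — RD_PORT → AL1|MU1|ME2|BR1|rd1|wr2
(6) want 1×MUL +2rd +1wr — RD_PORT → AL1|MU1|ME2|BR1|rd1|wr2
(7) want 1×ALU +2rd +1wr — RD_PORT → AL1|MU1|ME2|BR1|rd1|wr2

issued = [0, 1]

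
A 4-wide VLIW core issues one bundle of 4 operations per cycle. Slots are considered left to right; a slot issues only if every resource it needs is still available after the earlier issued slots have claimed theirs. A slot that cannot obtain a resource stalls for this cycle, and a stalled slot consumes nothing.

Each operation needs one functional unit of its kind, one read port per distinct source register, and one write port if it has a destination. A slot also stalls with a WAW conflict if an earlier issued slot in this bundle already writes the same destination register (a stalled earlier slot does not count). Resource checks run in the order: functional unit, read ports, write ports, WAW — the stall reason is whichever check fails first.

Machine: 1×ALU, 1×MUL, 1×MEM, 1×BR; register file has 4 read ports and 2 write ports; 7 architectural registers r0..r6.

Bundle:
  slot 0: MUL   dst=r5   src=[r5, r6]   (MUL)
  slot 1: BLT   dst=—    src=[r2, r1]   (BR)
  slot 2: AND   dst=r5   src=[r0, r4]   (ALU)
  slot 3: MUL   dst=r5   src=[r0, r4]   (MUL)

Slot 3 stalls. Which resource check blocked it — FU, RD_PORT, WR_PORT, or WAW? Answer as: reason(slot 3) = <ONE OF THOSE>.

#0 MUL src=r5,r6 dispatched  <A:1 Mu:0 Ld:1 B:1 rd:2 wr:1>
#1 BR src=r2,r1 dispatched  <A:1 Mu:0 Ld:1 B:0 rd:0 wr:1>
#2 ALU src=r0,r4 held:RD_PORT  <A:1 Mu:0 Ld:1 B:0 rd:0 wr:1>
#3 MUL src=r0,r4 held:FU  <A:1 Mu:0 Ld:1 B:0 rd:0 wr:1>

reason(slot 3) = FU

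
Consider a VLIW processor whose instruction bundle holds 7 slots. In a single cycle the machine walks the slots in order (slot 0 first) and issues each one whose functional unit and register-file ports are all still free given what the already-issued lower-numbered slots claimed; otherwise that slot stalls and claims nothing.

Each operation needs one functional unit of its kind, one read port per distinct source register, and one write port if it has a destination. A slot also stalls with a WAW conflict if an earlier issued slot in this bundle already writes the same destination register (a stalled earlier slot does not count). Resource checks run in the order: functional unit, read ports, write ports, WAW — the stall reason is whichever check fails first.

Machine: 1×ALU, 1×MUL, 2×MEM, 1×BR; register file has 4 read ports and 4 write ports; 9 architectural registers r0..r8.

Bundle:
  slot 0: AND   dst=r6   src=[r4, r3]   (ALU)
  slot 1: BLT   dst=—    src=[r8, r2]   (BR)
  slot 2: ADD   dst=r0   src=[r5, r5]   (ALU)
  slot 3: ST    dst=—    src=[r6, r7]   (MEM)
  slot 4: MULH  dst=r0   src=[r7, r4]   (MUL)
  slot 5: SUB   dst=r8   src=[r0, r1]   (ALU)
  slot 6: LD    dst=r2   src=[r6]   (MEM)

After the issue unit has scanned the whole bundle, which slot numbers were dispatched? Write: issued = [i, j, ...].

issued = [0, 1]

#0 ALU src=r4,r3 dispatched  <A:0 Mu:1 Ld:2 B:1 rd:2 wr:3>
#1 BR src=r8,r2 dispatched  <A:0 Mu:1 Ld:2 B:0 rd:0 wr:3>
#2 ALU src=r5,r5 held:FU  <A:0 Mu:1 Ld:2 B:0 rd:0 wr:3>
#3 MEM src=r6,r7 held:RD_PORT  <A:0 Mu:1 Ld:2 B:0 rd:0 wr:3>
#4 MUL src=r7,r4 held:RD_PORT  <A:0 Mu:1 Ld:2 B:0 rd:0 wr:3>
#5 ALU src=r0,r1 held:FU  <A:0 Mu:1 Ld:2 B:0 rd:0 wr:3>
#6 MEM src=r6 held:RD_PORT  <A:0 Mu:1 Ld:2 B:0 rd:0 wr:3>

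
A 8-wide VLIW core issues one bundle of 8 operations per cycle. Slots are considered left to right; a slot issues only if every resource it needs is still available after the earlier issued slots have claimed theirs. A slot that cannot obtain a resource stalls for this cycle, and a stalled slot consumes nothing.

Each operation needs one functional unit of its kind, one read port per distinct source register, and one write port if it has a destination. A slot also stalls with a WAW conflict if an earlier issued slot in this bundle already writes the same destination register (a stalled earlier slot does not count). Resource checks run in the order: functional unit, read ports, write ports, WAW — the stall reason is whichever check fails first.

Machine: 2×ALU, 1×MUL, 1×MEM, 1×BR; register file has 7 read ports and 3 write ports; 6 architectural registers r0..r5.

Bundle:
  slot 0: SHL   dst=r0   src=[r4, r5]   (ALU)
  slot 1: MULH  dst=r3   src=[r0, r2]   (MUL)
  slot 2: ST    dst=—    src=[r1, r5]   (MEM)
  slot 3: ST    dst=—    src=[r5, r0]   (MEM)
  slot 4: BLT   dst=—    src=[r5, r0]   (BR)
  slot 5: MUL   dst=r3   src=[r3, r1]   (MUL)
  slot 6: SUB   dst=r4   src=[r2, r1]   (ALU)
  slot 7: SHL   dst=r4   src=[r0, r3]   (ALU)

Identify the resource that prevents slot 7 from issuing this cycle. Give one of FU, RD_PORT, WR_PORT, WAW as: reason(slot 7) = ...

reason(slot 7) = RD_PORT

[0] ALU needs rd=2 wr=1: ok; after: ALU=1 MUL=1 MEM=1 BR=1, R=5, W=2
[1] MUL needs rd=2 wr=1: ok; after: ALU=1 MUL=0 MEM=1 BR=1, R=3, W=1
[2] MEM needs rd=2 wr=0: ok; after: ALU=1 MUL=0 MEM=0 BR=1, R=1, W=1
[3] MEM needs rd=2 wr=0: FU; after: ALU=1 MUL=0 MEM=0 BR=1, R=1, W=1
[4] BR needs rd=2 wr=0: RD_PORT; after: ALU=1 MUL=0 MEM=0 BR=1, R=1, W=1
[5] MUL needs rd=2 wr=1: FU; after: ALU=1 MUL=0 MEM=0 BR=1, R=1, W=1
[6] ALU needs rd=2 wr=1: RD_PORT; after: ALU=1 MUL=0 MEM=0 BR=1, R=1, W=1
[7] ALU needs rd=2 wr=1: RD_PORT; after: ALU=1 MUL=0 MEM=0 BR=1, R=1, W=1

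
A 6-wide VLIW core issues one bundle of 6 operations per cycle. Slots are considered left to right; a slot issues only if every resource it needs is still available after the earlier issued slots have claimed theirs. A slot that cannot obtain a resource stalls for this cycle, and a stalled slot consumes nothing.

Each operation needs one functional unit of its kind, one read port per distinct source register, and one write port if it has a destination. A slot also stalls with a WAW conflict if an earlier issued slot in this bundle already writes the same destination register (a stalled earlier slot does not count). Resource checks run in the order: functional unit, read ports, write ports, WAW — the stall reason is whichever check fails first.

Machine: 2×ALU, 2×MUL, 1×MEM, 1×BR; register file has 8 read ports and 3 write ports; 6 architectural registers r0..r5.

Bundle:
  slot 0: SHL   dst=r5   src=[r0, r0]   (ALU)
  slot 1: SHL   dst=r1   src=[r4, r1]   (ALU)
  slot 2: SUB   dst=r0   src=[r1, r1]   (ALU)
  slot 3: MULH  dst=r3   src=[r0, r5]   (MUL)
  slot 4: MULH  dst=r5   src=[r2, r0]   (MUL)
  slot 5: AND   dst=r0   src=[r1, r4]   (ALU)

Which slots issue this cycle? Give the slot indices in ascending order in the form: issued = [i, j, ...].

issued = [0, 1, 3]

(0) want 1×ALU +1rd +1wr — yes → AL1|MU2|ME1|BR1|rd7|wr2
(1) want 1×ALU +2rd +1wr — yes → AL0|MU2|ME1|BR1|rd5|wr1
(2) want 1×ALU +1rd +1wr — FU → AL0|MU2|ME1|BR1|rd5|wr1
(3) want 1×MUL +2rd +1wr — yes → AL0|MU1|ME1|BR1|rd3|wr0
(4) want 1×MUL +2rd +1wr — WR_PORT → AL0|MU1|ME1|BR1|rd3|wr0
(5) want 1×ALU +2rd +1wr — FU → AL0|MU1|ME1|BR1|rd3|wr0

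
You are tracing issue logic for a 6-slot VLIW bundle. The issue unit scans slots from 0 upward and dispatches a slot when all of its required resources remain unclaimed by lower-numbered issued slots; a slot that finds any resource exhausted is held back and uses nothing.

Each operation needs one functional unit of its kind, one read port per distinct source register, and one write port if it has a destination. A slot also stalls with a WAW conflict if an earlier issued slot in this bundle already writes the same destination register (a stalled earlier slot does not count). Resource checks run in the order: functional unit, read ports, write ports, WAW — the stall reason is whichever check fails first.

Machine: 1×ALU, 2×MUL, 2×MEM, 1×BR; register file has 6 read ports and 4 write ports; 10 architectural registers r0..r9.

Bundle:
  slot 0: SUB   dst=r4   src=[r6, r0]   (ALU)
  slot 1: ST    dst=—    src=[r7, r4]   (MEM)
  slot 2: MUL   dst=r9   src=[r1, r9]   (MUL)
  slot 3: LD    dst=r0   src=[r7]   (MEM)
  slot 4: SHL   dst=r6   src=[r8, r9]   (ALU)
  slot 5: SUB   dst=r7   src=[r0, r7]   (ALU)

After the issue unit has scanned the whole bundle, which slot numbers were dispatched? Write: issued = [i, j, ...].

#0 ALU src=r6,r0 dispatched  <A:0 Mu:2 Ld:2 B:1 rd:4 wr:3>
#1 MEM src=r7,r4 dispatched  <A:0 Mu:2 Ld:1 B:1 rd:2 wr:3>
#2 MUL src=r1,r9 dispatched  <A:0 Mu:1 Ld:1 B:1 rd:0 wr:2>
#3 MEM src=r7 held:RD_PORT  <A:0 Mu:1 Ld:1 B:1 rd:0 wr:2>
#4 ALU src=r8,r9 held:FU  <A:0 Mu:1 Ld:1 B:1 rd:0 wr:2>
#5 ALU src=r0,r7 held:FU  <A:0 Mu:1 Ld:1 B:1 rd:0 wr:2>

issued = [0, 1, 2]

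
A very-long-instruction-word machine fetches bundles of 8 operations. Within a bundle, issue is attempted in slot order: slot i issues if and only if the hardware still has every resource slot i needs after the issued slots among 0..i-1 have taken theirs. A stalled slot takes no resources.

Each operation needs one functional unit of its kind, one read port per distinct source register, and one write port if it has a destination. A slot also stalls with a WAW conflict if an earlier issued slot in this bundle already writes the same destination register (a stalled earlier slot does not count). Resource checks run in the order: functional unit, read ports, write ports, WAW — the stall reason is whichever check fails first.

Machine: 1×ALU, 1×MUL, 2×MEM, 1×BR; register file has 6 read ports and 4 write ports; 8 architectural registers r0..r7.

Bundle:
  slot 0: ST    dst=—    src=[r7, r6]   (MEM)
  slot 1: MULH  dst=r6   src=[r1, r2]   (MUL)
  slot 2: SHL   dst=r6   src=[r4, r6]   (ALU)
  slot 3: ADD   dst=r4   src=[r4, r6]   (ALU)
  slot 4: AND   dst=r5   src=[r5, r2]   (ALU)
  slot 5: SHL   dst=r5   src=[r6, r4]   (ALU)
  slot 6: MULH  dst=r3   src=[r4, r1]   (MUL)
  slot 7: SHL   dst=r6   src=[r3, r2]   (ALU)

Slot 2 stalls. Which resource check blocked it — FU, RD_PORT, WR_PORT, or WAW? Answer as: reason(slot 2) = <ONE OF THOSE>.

reason(slot 2) = WAW

[0] MEM needs rd=2 wr=0: ok; after: ALU=1 MUL=1 MEM=1 BR=1, R=4, W=4
[1] MUL needs rd=2 wr=1: ok; after: ALU=1 MUL=0 MEM=1 BR=1, R=2, W=3
[2] ALU needs rd=2 wr=1: WAW; after: ALU=1 MUL=0 MEM=1 BR=1, R=2, W=3
[3] ALU needs rd=2 wr=1: ok; after: ALU=0 MUL=0 MEM=1 BR=1, R=0, W=2
[4] ALU needs rd=2 wr=1: FU; after: ALU=0 MUL=0 MEM=1 BR=1, R=0, W=2
[5] ALU needs rd=2 wr=1: FU; after: ALU=0 MUL=0 MEM=1 BR=1, R=0, W=2
[6] MUL needs rd=2 wr=1: FU; after: ALU=0 MUL=0 MEM=1 BR=1, R=0, W=2
[7] ALU needs rd=2 wr=1: FU; after: ALU=0 MUL=0 MEM=1 BR=1, R=0, W=2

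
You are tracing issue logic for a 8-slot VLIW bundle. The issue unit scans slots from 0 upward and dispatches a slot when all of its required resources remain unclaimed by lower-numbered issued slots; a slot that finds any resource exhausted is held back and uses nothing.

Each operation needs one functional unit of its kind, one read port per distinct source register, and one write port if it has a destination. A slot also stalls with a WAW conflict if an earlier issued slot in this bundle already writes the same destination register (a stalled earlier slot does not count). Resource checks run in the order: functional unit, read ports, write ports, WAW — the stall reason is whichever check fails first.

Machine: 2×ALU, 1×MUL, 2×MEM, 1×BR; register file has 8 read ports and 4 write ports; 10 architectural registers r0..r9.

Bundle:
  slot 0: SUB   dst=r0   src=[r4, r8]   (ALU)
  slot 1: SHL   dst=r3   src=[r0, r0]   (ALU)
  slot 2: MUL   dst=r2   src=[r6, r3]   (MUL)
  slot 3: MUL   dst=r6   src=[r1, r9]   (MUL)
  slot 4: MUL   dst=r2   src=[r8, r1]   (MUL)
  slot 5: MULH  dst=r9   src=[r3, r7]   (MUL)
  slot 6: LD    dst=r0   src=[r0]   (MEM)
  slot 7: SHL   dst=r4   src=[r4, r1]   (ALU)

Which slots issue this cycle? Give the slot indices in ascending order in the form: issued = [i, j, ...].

[0] ALU needs rd=2 wr=1: ok; after: ALU=1 MUL=1 MEM=2 BR=1, R=6, W=3
[1] ALU needs rd=1 wr=1: ok; after: ALU=0 MUL=1 MEM=2 BR=1, R=5, W=2
[2] MUL needs rd=2 wr=1: ok; after: ALU=0 MUL=0 MEM=2 BR=1, R=3, W=1
[3] MUL needs rd=2 wr=1: FU; after: ALU=0 MUL=0 MEM=2 BR=1, R=3, W=1
[4] MUL needs rd=2 wr=1: FU; after: ALU=0 MUL=0 MEM=2 BR=1, R=3, W=1
[5] MUL needs rd=2 wr=1: FU; after: ALU=0 MUL=0 MEM=2 BR=1, R=3, W=1
[6] MEM needs rd=1 wr=1: WAW; after: ALU=0 MUL=0 MEM=2 BR=1, R=3, W=1
[7] ALU needs rd=2 wr=1: FU; after: ALU=0 MUL=0 MEM=2 BR=1, R=3, W=1

issued = [0, 1, 2]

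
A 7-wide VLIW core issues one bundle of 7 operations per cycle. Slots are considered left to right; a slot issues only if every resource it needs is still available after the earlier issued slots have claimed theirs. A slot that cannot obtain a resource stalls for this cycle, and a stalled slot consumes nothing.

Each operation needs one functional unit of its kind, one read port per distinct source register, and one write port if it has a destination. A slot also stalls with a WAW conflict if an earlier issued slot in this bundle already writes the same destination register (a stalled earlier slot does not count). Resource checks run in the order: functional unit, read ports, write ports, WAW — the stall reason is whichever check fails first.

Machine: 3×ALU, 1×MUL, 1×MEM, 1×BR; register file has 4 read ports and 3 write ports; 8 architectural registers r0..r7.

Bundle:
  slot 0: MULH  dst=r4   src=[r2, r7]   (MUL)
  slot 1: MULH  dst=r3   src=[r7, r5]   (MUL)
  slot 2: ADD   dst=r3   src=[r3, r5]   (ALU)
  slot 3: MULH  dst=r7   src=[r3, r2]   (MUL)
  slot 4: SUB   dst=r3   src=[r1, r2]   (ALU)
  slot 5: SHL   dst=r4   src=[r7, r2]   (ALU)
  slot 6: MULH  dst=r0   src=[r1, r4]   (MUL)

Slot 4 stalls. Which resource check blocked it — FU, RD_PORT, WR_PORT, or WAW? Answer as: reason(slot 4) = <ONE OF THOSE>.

reason(slot 4) = RD_PORT

(0) want 1×MUL +2rd +1wr — yes → AL3|MU0|ME1|BR1|rd2|wr2
(1) want 1×MUL +2rd +1wr — FU → AL3|MU0|ME1|BR1|rd2|wr2
(2) want 1×ALU +2rd +1wr — yes → AL2|MU0|ME1|BR1|rd0|wr1
(3) want 1×MUL +2rd +1wr — FU → AL2|MU0|ME1|BR1|rd0|wr1
(4) want 1×ALU +2rd +1wr — RD_PORT → AL2|MU0|ME1|BR1|rd0|wr1
(5) want 1×ALU +2rd +1wr — RD_PORT → AL2|MU0|ME1|BR1|rd0|wr1
(6) want 1×MUL +2rd +1wr — FU → AL2|MU0|ME1|BR1|rd0|wr1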